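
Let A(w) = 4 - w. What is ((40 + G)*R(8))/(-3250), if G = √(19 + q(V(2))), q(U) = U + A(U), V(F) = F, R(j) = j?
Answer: -32/325 - 4*√23/1625 ≈ -0.11027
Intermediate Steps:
q(U) = 4 (q(U) = U + (4 - U) = 4)
G = √23 (G = √(19 + 4) = √23 ≈ 4.7958)
((40 + G)*R(8))/(-3250) = ((40 + √23)*8)/(-3250) = (320 + 8*√23)*(-1/3250) = -32/325 - 4*√23/1625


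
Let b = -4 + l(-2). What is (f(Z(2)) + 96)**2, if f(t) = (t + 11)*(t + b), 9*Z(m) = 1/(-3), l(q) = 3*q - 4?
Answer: 1780840000/531441 ≈ 3351.0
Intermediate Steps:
l(q) = -4 + 3*q
b = -14 (b = -4 + (-4 + 3*(-2)) = -4 + (-4 - 6) = -4 - 10 = -14)
Z(m) = -1/27 (Z(m) = (1/9)/(-3) = (1/9)*(-1/3) = -1/27)
f(t) = (-14 + t)*(11 + t) (f(t) = (t + 11)*(t - 14) = (11 + t)*(-14 + t) = (-14 + t)*(11 + t))
(f(Z(2)) + 96)**2 = ((-154 + (-1/27)**2 - 3*(-1/27)) + 96)**2 = ((-154 + 1/729 + 1/9) + 96)**2 = (-112184/729 + 96)**2 = (-42200/729)**2 = 1780840000/531441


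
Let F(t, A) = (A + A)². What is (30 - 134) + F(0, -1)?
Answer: -100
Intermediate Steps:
F(t, A) = 4*A² (F(t, A) = (2*A)² = 4*A²)
(30 - 134) + F(0, -1) = (30 - 134) + 4*(-1)² = -104 + 4*1 = -104 + 4 = -100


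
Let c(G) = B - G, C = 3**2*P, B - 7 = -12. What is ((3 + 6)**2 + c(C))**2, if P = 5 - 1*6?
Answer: 7225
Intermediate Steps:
P = -1 (P = 5 - 6 = -1)
B = -5 (B = 7 - 12 = -5)
C = -9 (C = 3**2*(-1) = 9*(-1) = -9)
c(G) = -5 - G
((3 + 6)**2 + c(C))**2 = ((3 + 6)**2 + (-5 - 1*(-9)))**2 = (9**2 + (-5 + 9))**2 = (81 + 4)**2 = 85**2 = 7225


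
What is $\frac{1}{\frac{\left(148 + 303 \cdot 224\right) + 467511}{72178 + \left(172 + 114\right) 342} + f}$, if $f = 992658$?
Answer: $\frac{169990}{168742468951} \approx 1.0074 \cdot 10^{-6}$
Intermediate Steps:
$\frac{1}{\frac{\left(148 + 303 \cdot 224\right) + 467511}{72178 + \left(172 + 114\right) 342} + f} = \frac{1}{\frac{\left(148 + 303 \cdot 224\right) + 467511}{72178 + \left(172 + 114\right) 342} + 992658} = \frac{1}{\frac{\left(148 + 67872\right) + 467511}{72178 + 286 \cdot 342} + 992658} = \frac{1}{\frac{68020 + 467511}{72178 + 97812} + 992658} = \frac{1}{\frac{535531}{169990} + 992658} = \frac{1}{\frac{168742468951}{169990}} = \frac{169990}{168742468951}$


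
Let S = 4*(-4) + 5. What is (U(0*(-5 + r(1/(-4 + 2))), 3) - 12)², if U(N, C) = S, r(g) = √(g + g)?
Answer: 529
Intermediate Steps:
r(g) = √2*√g (r(g) = √(2*g) = √2*√g)
S = -11 (S = -16 + 5 = -11)
U(N, C) = -11
(U(0*(-5 + r(1/(-4 + 2))), 3) - 12)² = (-11 - 12)² = (-23)² = 529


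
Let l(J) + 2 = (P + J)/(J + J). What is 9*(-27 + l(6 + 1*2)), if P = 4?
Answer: -1017/4 ≈ -254.25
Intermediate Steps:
l(J) = -2 + (4 + J)/(2*J) (l(J) = -2 + (4 + J)/(J + J) = -2 + (4 + J)/((2*J)) = -2 + (4 + J)*(1/(2*J)) = -2 + (4 + J)/(2*J))
9*(-27 + l(6 + 1*2)) = 9*(-27 + (-3/2 + 2/(6 + 1*2))) = 9*(-27 + (-3/2 + 2/(6 + 2))) = 9*(-27 + (-3/2 + 2/8)) = 9*(-27 + (-3/2 + 2*(1/8))) = 9*(-27 + (-3/2 + 1/4)) = 9*(-27 - 5/4) = 9*(-113/4) = -1017/4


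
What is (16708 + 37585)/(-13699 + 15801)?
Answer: 54293/2102 ≈ 25.829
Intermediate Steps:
(16708 + 37585)/(-13699 + 15801) = 54293/2102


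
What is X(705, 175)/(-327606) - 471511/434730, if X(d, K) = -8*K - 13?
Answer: -12821296598/11868346365 ≈ -1.0803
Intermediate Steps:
X(d, K) = -13 - 8*K
X(705, 175)/(-327606) - 471511/434730 = (-13 - 8*175)/(-327606) - 471511/434730 = (-13 - 1400)*(-1/327606) - 471511*1/434730 = -1413*(-1/327606) - 471511/434730 = 471/109202 - 471511/434730 = -12821296598/11868346365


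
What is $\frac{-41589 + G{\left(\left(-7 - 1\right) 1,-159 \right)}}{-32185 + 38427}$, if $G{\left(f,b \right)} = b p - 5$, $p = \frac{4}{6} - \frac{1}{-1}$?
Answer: $- \frac{41859}{6242} \approx -6.706$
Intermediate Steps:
$p = \frac{5}{3}$ ($p = 4 \cdot \frac{1}{6} - -1 = \frac{2}{3} + 1 = \frac{5}{3} \approx 1.6667$)
$G{\left(f,b \right)} = -5 + \frac{5 b}{3}$ ($G{\left(f,b \right)} = b \frac{5}{3} - 5 = \frac{5 b}{3} - 5 = -5 + \frac{5 b}{3}$)
$\frac{-41589 + G{\left(\left(-7 - 1\right) 1,-159 \right)}}{-32185 + 38427} = \frac{-41589 + \left(-5 + \frac{5}{3} \left(-159\right)\right)}{-32185 + 38427} = \frac{-41589 - 270}{6242} = \left(-41589 - 270\right) \frac{1}{6242} = \left(-41859\right) \frac{1}{6242} = - \frac{41859}{6242}$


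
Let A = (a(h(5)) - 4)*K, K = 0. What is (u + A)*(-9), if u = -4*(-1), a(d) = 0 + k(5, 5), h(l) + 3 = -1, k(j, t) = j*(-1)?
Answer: -36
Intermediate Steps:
k(j, t) = -j
h(l) = -4 (h(l) = -3 - 1 = -4)
a(d) = -5 (a(d) = 0 - 1*5 = 0 - 5 = -5)
A = 0 (A = (-5 - 4)*0 = -9*0 = 0)
u = 4
(u + A)*(-9) = (4 + 0)*(-9) = 4*(-9) = -36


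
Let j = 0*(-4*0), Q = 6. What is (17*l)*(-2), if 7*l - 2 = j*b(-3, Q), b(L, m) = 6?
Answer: -68/7 ≈ -9.7143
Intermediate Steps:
j = 0 (j = 0*0 = 0)
l = 2/7 (l = 2/7 + (0*6)/7 = 2/7 + (⅐)*0 = 2/7 + 0 = 2/7 ≈ 0.28571)
(17*l)*(-2) = (17*(2/7))*(-2) = (34/7)*(-2) = -68/7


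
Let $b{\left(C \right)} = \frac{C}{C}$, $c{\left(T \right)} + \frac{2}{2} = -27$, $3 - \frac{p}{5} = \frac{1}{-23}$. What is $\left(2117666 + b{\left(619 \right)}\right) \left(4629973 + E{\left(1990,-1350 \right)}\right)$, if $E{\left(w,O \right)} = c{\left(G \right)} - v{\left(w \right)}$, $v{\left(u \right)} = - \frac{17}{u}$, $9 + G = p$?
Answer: $\frac{19511316695247189}{1990} \approx 9.8047 \cdot 10^{12}$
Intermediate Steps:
$p = \frac{350}{23}$ ($p = 15 - \frac{5}{-23} = 15 - - \frac{5}{23} = 15 + \frac{5}{23} = \frac{350}{23} \approx 15.217$)
$G = \frac{143}{23}$ ($G = -9 + \frac{350}{23} = \frac{143}{23} \approx 6.2174$)
$c{\left(T \right)} = -28$ ($c{\left(T \right)} = -1 - 27 = -28$)
$b{\left(C \right)} = 1$
$E{\left(w,O \right)} = -28 + \frac{17}{w}$ ($E{\left(w,O \right)} = -28 - - \frac{17}{w} = -28 + \frac{17}{w}$)
$\left(2117666 + b{\left(619 \right)}\right) \left(4629973 + E{\left(1990,-1350 \right)}\right) = \left(2117666 + 1\right) \left(4629973 - \left(28 - \frac{17}{1990}\right)\right) = 2117667 \left(4629973 + \left(-28 + 17 \cdot \frac{1}{1990}\right)\right) = 2117667 \left(4629973 + \left(-28 + \frac{17}{1990}\right)\right) = 2117667 \left(4629973 - \frac{55703}{1990}\right) = 2117667 \cdot \frac{9213590567}{1990} = \frac{19511316695247189}{1990}$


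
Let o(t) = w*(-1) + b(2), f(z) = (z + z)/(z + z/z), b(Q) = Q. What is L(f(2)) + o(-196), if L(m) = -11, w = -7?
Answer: -2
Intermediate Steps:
f(z) = 2*z/(1 + z) (f(z) = (2*z)/(z + 1) = (2*z)/(1 + z) = 2*z/(1 + z))
o(t) = 9 (o(t) = -7*(-1) + 2 = 7 + 2 = 9)
L(f(2)) + o(-196) = -11 + 9 = -2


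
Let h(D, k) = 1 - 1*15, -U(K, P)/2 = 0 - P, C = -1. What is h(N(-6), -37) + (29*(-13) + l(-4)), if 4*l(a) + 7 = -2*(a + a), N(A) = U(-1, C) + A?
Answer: -1555/4 ≈ -388.75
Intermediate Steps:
U(K, P) = 2*P (U(K, P) = -2*(0 - P) = -(-2)*P = 2*P)
N(A) = -2 + A (N(A) = 2*(-1) + A = -2 + A)
l(a) = -7/4 - a (l(a) = -7/4 + (-2*(a + a))/4 = -7/4 + (-4*a)/4 = -7/4 - a)
h(D, k) = -14 (h(D, k) = 1 - 15 = -14)
h(N(-6), -37) + (29*(-13) + l(-4)) = -14 + (29*(-13) + (-7/4 - 1*(-4))) = -14 + (-377 + (-7/4 + 4)) = -14 + (-377 + 9/4) = -14 - 1499/4 = -1555/4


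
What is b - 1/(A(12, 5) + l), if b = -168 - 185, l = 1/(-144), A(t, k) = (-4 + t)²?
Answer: -3253039/9215 ≈ -353.02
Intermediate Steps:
l = -1/144 ≈ -0.0069444
b = -353
b - 1/(A(12, 5) + l) = -353 - 1/((-4 + 12)² - 1/144) = -353 - 1/(8² - 1/144) = -353 - 1/(64 - 1/144) = -353 - 1/9215/144 = -353 - 1*144/9215 = -353 - 144/9215 = -3253039/9215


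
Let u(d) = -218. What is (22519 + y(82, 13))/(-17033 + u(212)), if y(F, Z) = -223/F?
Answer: -1846335/1414582 ≈ -1.3052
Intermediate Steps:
(22519 + y(82, 13))/(-17033 + u(212)) = (22519 - 223/82)/(-17033 - 218) = (22519 - 223*1/82)/(-17251) = (22519 - 223/82)*(-1/17251) = (1846335/82)*(-1/17251) = -1846335/1414582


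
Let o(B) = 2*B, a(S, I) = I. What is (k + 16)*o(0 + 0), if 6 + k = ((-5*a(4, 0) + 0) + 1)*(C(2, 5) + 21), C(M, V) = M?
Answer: 0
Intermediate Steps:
k = 17 (k = -6 + ((-5*0 + 0) + 1)*(2 + 21) = -6 + ((0 + 0) + 1)*23 = -6 + (0 + 1)*23 = -6 + 1*23 = -6 + 23 = 17)
(k + 16)*o(0 + 0) = (17 + 16)*(2*(0 + 0)) = 33*(2*0) = 33*0 = 0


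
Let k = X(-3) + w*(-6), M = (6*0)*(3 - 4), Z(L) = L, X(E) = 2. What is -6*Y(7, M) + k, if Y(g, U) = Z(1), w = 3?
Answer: -22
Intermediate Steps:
M = 0 (M = 0*(-1) = 0)
Y(g, U) = 1
k = -16 (k = 2 + 3*(-6) = 2 - 18 = -16)
-6*Y(7, M) + k = -6*1 - 16 = -6 - 16 = -22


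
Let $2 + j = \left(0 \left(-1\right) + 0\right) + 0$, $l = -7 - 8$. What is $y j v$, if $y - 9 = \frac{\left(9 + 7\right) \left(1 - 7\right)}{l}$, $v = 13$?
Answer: $- \frac{2002}{5} \approx -400.4$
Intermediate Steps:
$l = -15$
$j = -2$ ($j = -2 + \left(\left(0 \left(-1\right) + 0\right) + 0\right) = -2 + \left(\left(0 + 0\right) + 0\right) = -2 + \left(0 + 0\right) = -2 + 0 = -2$)
$y = \frac{77}{5}$ ($y = 9 + \frac{\left(9 + 7\right) \left(1 - 7\right)}{-15} = 9 + 16 \left(-6\right) \left(- \frac{1}{15}\right) = 9 - - \frac{32}{5} = 9 + \frac{32}{5} = \frac{77}{5} \approx 15.4$)
$y j v = \frac{77}{5} \left(-2\right) 13 = \left(- \frac{154}{5}\right) 13 = - \frac{2002}{5}$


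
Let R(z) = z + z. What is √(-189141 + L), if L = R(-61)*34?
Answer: I*√193289 ≈ 439.65*I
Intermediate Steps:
R(z) = 2*z
L = -4148 (L = (2*(-61))*34 = -122*34 = -4148)
√(-189141 + L) = √(-189141 - 4148) = √(-193289) = I*√193289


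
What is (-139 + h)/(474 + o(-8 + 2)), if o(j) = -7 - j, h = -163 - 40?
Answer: -342/473 ≈ -0.72304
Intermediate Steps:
h = -203
(-139 + h)/(474 + o(-8 + 2)) = (-139 - 203)/(474 + (-7 - (-8 + 2))) = -342/(474 + (-7 - 1*(-6))) = -342/(474 + (-7 + 6)) = -342/(474 - 1) = -342/473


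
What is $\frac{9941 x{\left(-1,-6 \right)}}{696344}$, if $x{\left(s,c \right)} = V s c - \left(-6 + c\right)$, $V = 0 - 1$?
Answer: $\frac{29823}{348172} \approx 0.085656$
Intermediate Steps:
$V = -1$ ($V = 0 - 1 = -1$)
$x{\left(s,c \right)} = 6 - c - c s$ ($x{\left(s,c \right)} = - s c - \left(-6 + c\right) = - c s - \left(-6 + c\right) = 6 - c - c s$)
$\frac{9941 x{\left(-1,-6 \right)}}{696344} = \frac{9941 \left(6 - -6 - \left(-6\right) \left(-1\right)\right)}{696344} = 9941 \left(6 + 6 - 6\right) \frac{1}{696344} = 9941 \cdot 6 \cdot \frac{1}{696344} = 59646 \cdot \frac{1}{696344} = \frac{29823}{348172}$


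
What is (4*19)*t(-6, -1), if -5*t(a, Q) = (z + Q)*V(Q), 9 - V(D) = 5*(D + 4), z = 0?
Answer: -456/5 ≈ -91.200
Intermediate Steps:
V(D) = -11 - 5*D (V(D) = 9 - 5*(D + 4) = 9 - 5*(4 + D) = 9 - (20 + 5*D) = 9 + (-20 - 5*D) = -11 - 5*D)
t(a, Q) = -Q*(-11 - 5*Q)/5 (t(a, Q) = -(0 + Q)*(-11 - 5*Q)/5 = -Q*(-11 - 5*Q)/5)
(4*19)*t(-6, -1) = (4*19)*((⅕)*(-1)*(11 + 5*(-1))) = 76*((⅕)*(-1)*(11 - 5)) = 76*((⅕)*(-1)*6) = 76*(-6/5) = -456/5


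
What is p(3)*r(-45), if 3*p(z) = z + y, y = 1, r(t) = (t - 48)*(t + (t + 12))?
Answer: 9672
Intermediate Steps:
r(t) = (-48 + t)*(12 + 2*t) (r(t) = (-48 + t)*(t + (12 + t)) = (-48 + t)*(12 + 2*t))
p(z) = ⅓ + z/3 (p(z) = (z + 1)/3 = (1 + z)/3 = ⅓ + z/3)
p(3)*r(-45) = (⅓ + (⅓)*3)*(-576 - 84*(-45) + 2*(-45)²) = (⅓ + 1)*(-576 + 3780 + 2*2025) = 4*(-576 + 3780 + 4050)/3 = (4/3)*7254 = 9672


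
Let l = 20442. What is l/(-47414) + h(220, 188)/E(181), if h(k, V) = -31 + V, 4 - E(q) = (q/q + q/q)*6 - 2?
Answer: -3783325/142242 ≈ -26.598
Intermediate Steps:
E(q) = -6 (E(q) = 4 - ((q/q + q/q)*6 - 2) = 4 - ((1 + 1)*6 - 2) = 4 - (2*6 - 2) = 4 - (12 - 2) = 4 - 1*10 = 4 - 10 = -6)
l/(-47414) + h(220, 188)/E(181) = 20442/(-47414) + (-31 + 188)/(-6) = 20442*(-1/47414) + 157*(-⅙) = -10221/23707 - 157/6 = -3783325/142242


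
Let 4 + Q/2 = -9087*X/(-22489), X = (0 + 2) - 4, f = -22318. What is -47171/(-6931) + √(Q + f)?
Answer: 47171/6931 + I*√11292306261618/22489 ≈ 6.8058 + 149.42*I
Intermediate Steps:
X = -2 (X = 2 - 4 = -2)
Q = -216260/22489 (Q = -8 + 2*(-9087*(-2)/(-22489)) = -8 + 2*(18174*(-1/22489)) = -8 + 2*(-18174/22489) = -8 - 36348/22489 = -216260/22489 ≈ -9.6163)
-47171/(-6931) + √(Q + f) = -47171/(-6931) + √(-216260/22489 - 22318) = -47171*(-1/6931) + √(-502125762/22489) = 47171/6931 + I*√11292306261618/22489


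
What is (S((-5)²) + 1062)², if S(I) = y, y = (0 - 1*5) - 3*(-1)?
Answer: 1123600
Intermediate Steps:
y = -2 (y = (0 - 5) + 3 = -5 + 3 = -2)
S(I) = -2
(S((-5)²) + 1062)² = (-2 + 1062)² = 1060² = 1123600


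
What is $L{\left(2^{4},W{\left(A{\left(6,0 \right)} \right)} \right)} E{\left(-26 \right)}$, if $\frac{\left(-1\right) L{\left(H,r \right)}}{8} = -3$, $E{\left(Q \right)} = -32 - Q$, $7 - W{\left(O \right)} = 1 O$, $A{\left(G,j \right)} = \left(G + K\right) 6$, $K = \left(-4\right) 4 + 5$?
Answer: $-144$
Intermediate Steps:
$K = -11$ ($K = -16 + 5 = -11$)
$A{\left(G,j \right)} = -66 + 6 G$ ($A{\left(G,j \right)} = \left(G - 11\right) 6 = \left(-11 + G\right) 6 = -66 + 6 G$)
$W{\left(O \right)} = 7 - O$ ($W{\left(O \right)} = 7 - 1 O = 7 - O$)
$L{\left(H,r \right)} = 24$ ($L{\left(H,r \right)} = \left(-8\right) \left(-3\right) = 24$)
$L{\left(2^{4},W{\left(A{\left(6,0 \right)} \right)} \right)} E{\left(-26 \right)} = 24 \left(-32 - -26\right) = 24 \left(-32 + 26\right) = 24 \left(-6\right) = -144$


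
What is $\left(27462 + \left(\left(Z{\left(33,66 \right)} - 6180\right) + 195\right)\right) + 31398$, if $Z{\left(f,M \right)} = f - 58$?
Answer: $52850$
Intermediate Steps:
$Z{\left(f,M \right)} = -58 + f$
$\left(27462 + \left(\left(Z{\left(33,66 \right)} - 6180\right) + 195\right)\right) + 31398 = \left(27462 + \left(\left(\left(-58 + 33\right) - 6180\right) + 195\right)\right) + 31398 = \left(27462 + \left(\left(-25 - 6180\right) + 195\right)\right) + 31398 = \left(27462 + \left(-6205 + 195\right)\right) + 31398 = \left(27462 - 6010\right) + 31398 = 21452 + 31398 = 52850$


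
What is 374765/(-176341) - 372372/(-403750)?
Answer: -2519026997/2094049375 ≈ -1.2029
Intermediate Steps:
374765/(-176341) - 372372/(-403750) = 374765*(-1/176341) - 372372*(-1/403750) = -22045/10373 + 186186/201875 = -2519026997/2094049375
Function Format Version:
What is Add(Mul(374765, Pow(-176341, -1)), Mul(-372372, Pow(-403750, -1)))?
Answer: Rational(-2519026997, 2094049375) ≈ -1.2029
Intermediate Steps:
Add(Mul(374765, Pow(-176341, -1)), Mul(-372372, Pow(-403750, -1))) = Add(Mul(374765, Rational(-1, 176341)), Mul(-372372, Rational(-1, 403750))) = Add(Rational(-22045, 10373), Rational(186186, 201875)) = Rational(-2519026997, 2094049375)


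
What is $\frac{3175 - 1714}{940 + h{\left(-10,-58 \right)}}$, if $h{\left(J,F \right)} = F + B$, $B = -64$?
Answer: $\frac{1461}{818} \approx 1.7861$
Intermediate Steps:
$h{\left(J,F \right)} = -64 + F$ ($h{\left(J,F \right)} = F - 64 = -64 + F$)
$\frac{3175 - 1714}{940 + h{\left(-10,-58 \right)}} = \frac{3175 - 1714}{940 - 122} = \frac{1461}{940 - 122} = \frac{1461}{818}$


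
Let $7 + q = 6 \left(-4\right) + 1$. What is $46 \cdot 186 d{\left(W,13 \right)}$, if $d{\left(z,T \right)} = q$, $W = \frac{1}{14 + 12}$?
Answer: $-256680$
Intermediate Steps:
$W = \frac{1}{26} \approx 0.038462$
$q = -30$ ($q = -7 + \left(6 \left(-4\right) + 1\right) = -7 + \left(-24 + 1\right) = -7 - 23 = -30$)
$d{\left(z,T \right)} = -30$
$46 \cdot 186 d{\left(W,13 \right)} = 46 \cdot 186 \left(-30\right) = 8556 \left(-30\right) = -256680$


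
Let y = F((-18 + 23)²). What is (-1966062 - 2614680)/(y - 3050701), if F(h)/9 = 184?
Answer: 4580742/3049045 ≈ 1.5024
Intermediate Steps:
F(h) = 1656 (F(h) = 9*184 = 1656)
y = 1656
(-1966062 - 2614680)/(y - 3050701) = (-1966062 - 2614680)/(1656 - 3050701) = -4580742/(-3049045) = -4580742*(-1/3049045) = 4580742/3049045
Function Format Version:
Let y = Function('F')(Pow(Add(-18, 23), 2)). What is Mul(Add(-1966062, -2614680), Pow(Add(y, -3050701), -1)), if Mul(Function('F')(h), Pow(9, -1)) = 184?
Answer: Rational(4580742, 3049045) ≈ 1.5024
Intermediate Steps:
Function('F')(h) = 1656 (Function('F')(h) = Mul(9, 184) = 1656)
y = 1656
Mul(Add(-1966062, -2614680), Pow(Add(y, -3050701), -1)) = Mul(Add(-1966062, -2614680), Pow(Add(1656, -3050701), -1)) = Mul(-4580742, Pow(-3049045, -1)) = Mul(-4580742, Rational(-1, 3049045)) = Rational(4580742, 3049045)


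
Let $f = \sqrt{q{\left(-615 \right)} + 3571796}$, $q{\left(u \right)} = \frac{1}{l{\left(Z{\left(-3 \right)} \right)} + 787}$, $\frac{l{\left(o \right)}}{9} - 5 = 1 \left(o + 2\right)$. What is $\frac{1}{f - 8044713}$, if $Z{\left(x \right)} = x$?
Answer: $- \frac{735644311}{5918047025456842} - \frac{\sqrt{268809001523}}{17754141076370526} \approx -1.2433 \cdot 10^{-7}$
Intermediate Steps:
$l{\left(o \right)} = 63 + 9 o$ ($l{\left(o \right)} = 45 + 9 \cdot 1 \left(o + 2\right) = 45 + 9 \cdot 1 \left(2 + o\right) = 45 + 9 \left(2 + o\right) = 45 + \left(18 + 9 o\right) = 63 + 9 o$)
$q{\left(u \right)} = \frac{1}{823}$ ($q{\left(u \right)} = \frac{1}{\left(63 + 9 \left(-3\right)\right) + 787} = \frac{1}{\left(63 - 27\right) + 787} = \frac{1}{36 + 787} = \frac{1}{823}$)
$f = \frac{3 \sqrt{268809001523}}{823}$ ($f = \sqrt{\frac{1}{823} + 3571796} = \sqrt{\frac{2939588109}{823}} = \frac{3 \sqrt{268809001523}}{823} \approx 1889.9$)
$\frac{1}{f - 8044713} = \frac{1}{\frac{3 \sqrt{268809001523}}{823} - 8044713} = \frac{1}{-8044713 + \frac{3 \sqrt{268809001523}}{823}}$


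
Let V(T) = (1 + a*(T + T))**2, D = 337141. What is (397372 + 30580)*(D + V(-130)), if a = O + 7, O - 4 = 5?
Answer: 7546686163744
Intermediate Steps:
O = 9 (O = 4 + 5 = 9)
a = 16 (a = 9 + 7 = 16)
V(T) = (1 + 32*T)**2 (V(T) = (1 + 16*(T + T))**2 = (1 + 16*(2*T))**2 = (1 + 32*T)**2)
(397372 + 30580)*(D + V(-130)) = (397372 + 30580)*(337141 + (1 + 32*(-130))**2) = 427952*(337141 + (1 - 4160)**2) = 427952*(337141 + (-4159)**2) = 427952*(337141 + 17297281) = 427952*17634422 = 7546686163744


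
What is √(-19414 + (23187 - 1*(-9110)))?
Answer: √12883 ≈ 113.50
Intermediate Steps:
√(-19414 + (23187 - 1*(-9110))) = √(-19414 + (23187 + 9110)) = √(-19414 + 32297) = √12883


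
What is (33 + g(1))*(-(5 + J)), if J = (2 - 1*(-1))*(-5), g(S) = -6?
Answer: 270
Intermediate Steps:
J = -15 (J = (2 + 1)*(-5) = 3*(-5) = -15)
(33 + g(1))*(-(5 + J)) = (33 - 6)*(-(5 - 15)) = 27*(-1*(-10)) = 27*10 = 270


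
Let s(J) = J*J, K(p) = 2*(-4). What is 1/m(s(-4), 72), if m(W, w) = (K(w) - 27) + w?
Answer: 1/37 ≈ 0.027027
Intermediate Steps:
K(p) = -8
s(J) = J²
m(W, w) = -35 + w (m(W, w) = (-8 - 27) + w = -35 + w)
1/m(s(-4), 72) = 1/(-35 + 72) = 1/37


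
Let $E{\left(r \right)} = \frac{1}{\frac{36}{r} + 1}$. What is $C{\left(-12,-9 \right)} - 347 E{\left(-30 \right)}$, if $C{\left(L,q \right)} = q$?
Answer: $1726$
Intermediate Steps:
$E{\left(r \right)} = \frac{1}{1 + \frac{36}{r}}$
$C{\left(-12,-9 \right)} - 347 E{\left(-30 \right)} = -9 - 347 \left(- \frac{30}{36 - 30}\right) = -9 - 347 \left(- \frac{30}{6}\right) = -9 - 347 \left(\left(-30\right) \frac{1}{6}\right) = -9 - -1735 = -9 + 1735 = 1726$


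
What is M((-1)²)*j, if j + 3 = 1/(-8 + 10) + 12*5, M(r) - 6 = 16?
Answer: 1265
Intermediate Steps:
M(r) = 22 (M(r) = 6 + 16 = 22)
j = 115/2 (j = -3 + (1/(-8 + 10) + 12*5) = -3 + (1/2 + 60) = -3 + (½ + 60) = -3 + 121/2 = 115/2 ≈ 57.500)
M((-1)²)*j = 22*(115/2) = 1265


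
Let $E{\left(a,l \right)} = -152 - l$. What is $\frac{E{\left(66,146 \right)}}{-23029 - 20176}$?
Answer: $\frac{298}{43205} \approx 0.0068974$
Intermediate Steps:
$\frac{E{\left(66,146 \right)}}{-23029 - 20176} = \frac{-152 - 146}{-23029 - 20176} = - \frac{298}{-43205} = \left(-298\right) \left(- \frac{1}{43205}\right) = \frac{298}{43205}$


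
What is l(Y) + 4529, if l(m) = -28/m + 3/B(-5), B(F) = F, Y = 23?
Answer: 520626/115 ≈ 4527.2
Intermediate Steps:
l(m) = -⅗ - 28/m (l(m) = -28/m + 3/(-5) = -28/m + 3*(-⅕) = -28/m - ⅗ = -⅗ - 28/m)
l(Y) + 4529 = (-⅗ - 28/23) + 4529 = -209/115 + 4529 = 520626/115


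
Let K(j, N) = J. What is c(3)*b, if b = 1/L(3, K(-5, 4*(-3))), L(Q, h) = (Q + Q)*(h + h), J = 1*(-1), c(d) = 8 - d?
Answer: -5/12 ≈ -0.41667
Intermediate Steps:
J = -1
K(j, N) = -1
L(Q, h) = 4*Q*h (L(Q, h) = (2*Q)*(2*h) = 4*Q*h)
b = -1/12 (b = 1/(4*3*(-1)) = 1/(-12) = -1/12 ≈ -0.083333)
c(3)*b = (8 - 1*3)*(-1/12) = (8 - 3)*(-1/12) = 5*(-1/12) = -5/12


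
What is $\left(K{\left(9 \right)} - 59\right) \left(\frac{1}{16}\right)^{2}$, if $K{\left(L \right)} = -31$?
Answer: $- \frac{45}{128} \approx -0.35156$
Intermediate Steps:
$\left(K{\left(9 \right)} - 59\right) \left(\frac{1}{16}\right)^{2} = \left(-31 - 59\right) \left(\frac{1}{16}\right)^{2} = - \frac{90}{256} = \left(-90\right) \frac{1}{256} = - \frac{45}{128}$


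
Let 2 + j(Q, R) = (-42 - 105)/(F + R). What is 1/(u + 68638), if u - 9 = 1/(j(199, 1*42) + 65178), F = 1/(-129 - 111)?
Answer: 656873624/45092403676807 ≈ 1.4567e-5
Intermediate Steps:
F = -1/240 (F = 1/(-240) = -1/240 ≈ -0.0041667)
j(Q, R) = -2 - 147/(-1/240 + R) (j(Q, R) = -2 + (-42 - 105)/(-1/240 + R) = -2 - 147/(-1/240 + R))
u = 5911872695/656873624 (u = 9 + 1/(2*(-17639 - 240*42)/(-1 + 240*(1*42)) + 65178) = 9 + 1/(2*(-17639 - 240*42)/(-1 + 240*42) + 65178) = 9 + 1/(2*(-17639 - 10080)/(-1 + 10080) + 65178) = 9 + 1/(2*(-27719)/10079 + 65178) = 9 + 1/(2*(1/10079)*(-27719) + 65178) = 9 + 1/(-55438/10079 + 65178) = 9 + 1/(656873624/10079) = 9 + 10079/656873624 = 5911872695/656873624 ≈ 9.0000)
1/(u + 68638) = 1/(5911872695/656873624 + 68638) = 1/(45092403676807/656873624) = 656873624/45092403676807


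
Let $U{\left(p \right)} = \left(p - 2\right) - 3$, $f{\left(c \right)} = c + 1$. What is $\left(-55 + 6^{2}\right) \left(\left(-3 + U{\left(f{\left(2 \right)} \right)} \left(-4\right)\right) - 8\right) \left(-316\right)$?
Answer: $-18012$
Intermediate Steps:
$f{\left(c \right)} = 1 + c$
$U{\left(p \right)} = -5 + p$ ($U{\left(p \right)} = \left(-2 + p\right) - 3 = -5 + p$)
$\left(-55 + 6^{2}\right) \left(\left(-3 + U{\left(f{\left(2 \right)} \right)} \left(-4\right)\right) - 8\right) \left(-316\right) = \left(-55 + 6^{2}\right) \left(\left(-3 + \left(-5 + \left(1 + 2\right)\right) \left(-4\right)\right) - 8\right) \left(-316\right) = \left(-55 + 36\right) \left(\left(-3 + \left(-5 + 3\right) \left(-4\right)\right) - 8\right) \left(-316\right) = - 19 \left(\left(-3 - -8\right) - 8\right) \left(-316\right) = - 19 \left(\left(-3 + 8\right) - 8\right) \left(-316\right) = - 19 \left(5 - 8\right) \left(-316\right) = \left(-19\right) \left(-3\right) \left(-316\right) = 57 \left(-316\right) = -18012$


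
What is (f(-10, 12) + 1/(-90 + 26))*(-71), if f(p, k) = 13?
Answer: -59001/64 ≈ -921.89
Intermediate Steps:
(f(-10, 12) + 1/(-90 + 26))*(-71) = (13 + 1/(-90 + 26))*(-71) = (13 + 1/(-64))*(-71) = (13 - 1/64)*(-71) = (831/64)*(-71) = -59001/64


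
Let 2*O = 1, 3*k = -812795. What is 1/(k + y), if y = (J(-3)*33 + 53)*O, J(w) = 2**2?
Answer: -6/1625035 ≈ -3.6922e-6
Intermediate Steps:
k = -812795/3 (k = (1/3)*(-812795) = -812795/3 ≈ -2.7093e+5)
O = 1/2 (O = (1/2)*1 = 1/2 ≈ 0.50000)
J(w) = 4
y = 185/2 (y = (4*33 + 53)*(1/2) = (132 + 53)*(1/2) = 185*(1/2) = 185/2 ≈ 92.500)
1/(k + y) = 1/(-812795/3 + 185/2) = 1/(-1625035/6) = -6/1625035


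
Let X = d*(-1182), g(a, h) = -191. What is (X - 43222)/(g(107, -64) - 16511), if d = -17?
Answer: 1652/1193 ≈ 1.3847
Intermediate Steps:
X = 20094 (X = -17*(-1182) = 20094)
(X - 43222)/(g(107, -64) - 16511) = (20094 - 43222)/(-191 - 16511) = -23128/(-16702) = -23128*(-1/16702) = 1652/1193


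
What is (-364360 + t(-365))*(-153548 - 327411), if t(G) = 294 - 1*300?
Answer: 175245106994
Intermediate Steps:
t(G) = -6 (t(G) = 294 - 300 = -6)
(-364360 + t(-365))*(-153548 - 327411) = (-364360 - 6)*(-153548 - 327411) = -364366*(-480959) = 175245106994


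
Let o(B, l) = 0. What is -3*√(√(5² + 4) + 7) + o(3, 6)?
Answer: -3*√(7 + √29) ≈ -10.558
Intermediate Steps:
-3*√(√(5² + 4) + 7) + o(3, 6) = -3*√(√(5² + 4) + 7) + 0 = -3*√(√(25 + 4) + 7) + 0 = -3*√(√29 + 7) + 0 = -3*√(7 + √29) + 0 = -3*√(7 + √29)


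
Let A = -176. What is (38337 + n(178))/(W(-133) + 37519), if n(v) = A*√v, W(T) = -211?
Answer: 12779/12436 - 44*√178/9327 ≈ 0.96464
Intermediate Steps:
n(v) = -176*√v
(38337 + n(178))/(W(-133) + 37519) = (38337 - 176*√178)/(-211 + 37519) = (38337 - 176*√178)/37308 = (38337 - 176*√178)*(1/37308) = 12779/12436 - 44*√178/9327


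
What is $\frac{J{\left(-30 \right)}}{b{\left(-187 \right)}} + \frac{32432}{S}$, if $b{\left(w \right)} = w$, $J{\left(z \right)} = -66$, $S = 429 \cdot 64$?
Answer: $\frac{44755}{29172} \approx 1.5342$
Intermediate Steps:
$S = 27456$
$\frac{J{\left(-30 \right)}}{b{\left(-187 \right)}} + \frac{32432}{S} = - \frac{66}{-187} + \frac{32432}{27456} = \left(-66\right) \left(- \frac{1}{187}\right) + 32432 \cdot \frac{1}{27456} = \frac{6}{17} + \frac{2027}{1716} = \frac{44755}{29172}$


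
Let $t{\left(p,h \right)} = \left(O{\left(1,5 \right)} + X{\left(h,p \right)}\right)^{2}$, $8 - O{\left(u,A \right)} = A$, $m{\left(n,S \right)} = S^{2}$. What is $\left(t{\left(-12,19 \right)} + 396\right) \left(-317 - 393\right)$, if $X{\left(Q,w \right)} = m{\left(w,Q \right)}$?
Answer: $-94353320$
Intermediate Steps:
$O{\left(u,A \right)} = 8 - A$
$X{\left(Q,w \right)} = Q^{2}$
$t{\left(p,h \right)} = \left(3 + h^{2}\right)^{2}$ ($t{\left(p,h \right)} = \left(\left(8 - 5\right) + h^{2}\right)^{2} = \left(3 + h^{2}\right)^{2}$)
$\left(t{\left(-12,19 \right)} + 396\right) \left(-317 - 393\right) = \left(\left(3 + 19^{2}\right)^{2} + 396\right) \left(-317 - 393\right) = \left(\left(3 + 361\right)^{2} + 396\right) \left(-710\right) = \left(364^{2} + 396\right) \left(-710\right) = \left(132496 + 396\right) \left(-710\right) = 132892 \left(-710\right) = -94353320$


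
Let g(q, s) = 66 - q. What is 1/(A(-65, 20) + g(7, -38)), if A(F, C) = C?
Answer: 1/79 ≈ 0.012658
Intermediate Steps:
1/(A(-65, 20) + g(7, -38)) = 1/(20 + (66 - 1*7)) = 1/(20 + (66 - 7)) = 1/(20 + 59) = 1/79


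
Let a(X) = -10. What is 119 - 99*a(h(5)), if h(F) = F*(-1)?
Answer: 1109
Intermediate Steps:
h(F) = -F
119 - 99*a(h(5)) = 119 - 99*(-10) = 119 + 990 = 1109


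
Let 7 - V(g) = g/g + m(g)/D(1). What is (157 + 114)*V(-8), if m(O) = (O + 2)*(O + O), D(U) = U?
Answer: -24390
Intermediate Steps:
m(O) = 2*O*(2 + O) (m(O) = (2 + O)*(2*O) = 2*O*(2 + O))
V(g) = 6 - 2*g*(2 + g) (V(g) = 7 - (g/g + (2*g*(2 + g))/1) = 7 - (1 + (2*g*(2 + g))*1) = 7 - (1 + 2*g*(2 + g)) = 7 + (-1 - 2*g*(2 + g)) = 6 - 2*g*(2 + g))
(157 + 114)*V(-8) = (157 + 114)*(6 - 2*(-8)*(2 - 8)) = 271*(6 - 2*(-8)*(-6)) = 271*(6 - 96) = 271*(-90) = -24390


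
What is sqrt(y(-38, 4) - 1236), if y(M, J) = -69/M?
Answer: 9*I*sqrt(22002)/38 ≈ 35.131*I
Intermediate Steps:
sqrt(y(-38, 4) - 1236) = sqrt(-69/(-38) - 1236) = sqrt(-69*(-1/38) - 1236) = sqrt(69/38 - 1236) = sqrt(-46899/38) = 9*I*sqrt(22002)/38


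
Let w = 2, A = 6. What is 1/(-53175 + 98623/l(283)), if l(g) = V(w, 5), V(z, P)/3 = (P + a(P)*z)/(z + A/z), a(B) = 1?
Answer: -3/89080 ≈ -3.3678e-5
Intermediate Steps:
V(z, P) = 3*(P + z)/(z + 6/z) (V(z, P) = 3*((P + 1*z)/(z + 6/z)) = 3*((P + z)/(z + 6/z)) = 3*(P + z)/(z + 6/z))
l(g) = 21/5 (l(g) = 3*2*(5 + 2)/(6 + 2**2) = 3*2*7/(6 + 4) = 3*2*7/10 = 3*2*(1/10)*7 = 21/5)
1/(-53175 + 98623/l(283)) = 1/(-53175 + 98623/(21/5)) = 1/(-53175 + 98623*(5/21)) = 1/(-53175 + 70445/3) = 1/(-89080/3) = -3/89080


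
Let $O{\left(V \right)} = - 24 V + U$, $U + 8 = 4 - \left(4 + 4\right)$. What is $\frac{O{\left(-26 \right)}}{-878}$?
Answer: $- \frac{306}{439} \approx -0.69704$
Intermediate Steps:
$U = -12$ ($U = -8 + \left(4 - \left(4 + 4\right)\right) = -8 + \left(4 - 8\right) = -8 - 4 = -12$)
$O{\left(V \right)} = -12 - 24 V$ ($O{\left(V \right)} = - 24 V - 12 = -12 - 24 V$)
$\frac{O{\left(-26 \right)}}{-878} = \frac{-12 - -624}{-878} = \left(-12 + 624\right) \left(- \frac{1}{878}\right) = 612 \left(- \frac{1}{878}\right) = - \frac{306}{439}$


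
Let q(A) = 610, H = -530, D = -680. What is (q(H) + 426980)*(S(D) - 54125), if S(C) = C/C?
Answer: -23142881160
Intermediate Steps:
S(C) = 1
(q(H) + 426980)*(S(D) - 54125) = (610 + 426980)*(1 - 54125) = 427590*(-54124) = -23142881160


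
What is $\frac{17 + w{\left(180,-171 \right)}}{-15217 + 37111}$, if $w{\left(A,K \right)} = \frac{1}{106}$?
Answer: $\frac{601}{773588} \approx 0.0007769$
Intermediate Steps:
$w{\left(A,K \right)} = \frac{1}{106}$
$\frac{17 + w{\left(180,-171 \right)}}{-15217 + 37111} = \frac{17 + \frac{1}{106}}{-15217 + 37111} = \frac{1803}{106 \cdot 21894} = \frac{1803}{106} \cdot \frac{1}{21894} = \frac{601}{773588}$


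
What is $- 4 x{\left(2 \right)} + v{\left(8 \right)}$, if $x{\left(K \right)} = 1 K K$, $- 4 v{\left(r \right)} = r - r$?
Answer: $-16$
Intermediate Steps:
$v{\left(r \right)} = 0$ ($v{\left(r \right)} = - \frac{r - r}{4} = \left(- \frac{1}{4}\right) 0 = 0$)
$x{\left(K \right)} = K^{2}$ ($x{\left(K \right)} = K K = K^{2}$)
$- 4 x{\left(2 \right)} + v{\left(8 \right)} = - 4 \cdot 2^{2} + 0 = \left(-4\right) 4 + 0 = -16 + 0 = -16$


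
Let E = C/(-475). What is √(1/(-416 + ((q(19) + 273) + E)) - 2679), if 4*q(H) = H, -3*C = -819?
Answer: I*√3803809169419/37681 ≈ 51.759*I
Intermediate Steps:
C = 273 (C = -⅓*(-819) = 273)
q(H) = H/4
E = -273/475 (E = 273/(-475) = 273*(-1/475) = -273/475 ≈ -0.57474)
√(1/(-416 + ((q(19) + 273) + E)) - 2679) = √(1/(-416 + (((¼)*19 + 273) - 273/475)) - 2679) = √(1/(-416 + ((19/4 + 273) - 273/475)) - 2679) = √(1/(-416 + (1111/4 - 273/475)) - 2679) = √(1/(-416 + 526633/1900) - 2679) = √(1/(-263767/1900) - 2679) = √(-1900/263767 - 2679) = √(-706633693/263767) = I*√3803809169419/37681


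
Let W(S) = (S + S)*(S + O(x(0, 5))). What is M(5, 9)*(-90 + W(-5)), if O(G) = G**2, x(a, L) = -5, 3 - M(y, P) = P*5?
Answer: 12180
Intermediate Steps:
M(y, P) = 3 - 5*P (M(y, P) = 3 - P*5 = 3 - 5*P)
W(S) = 2*S*(25 + S) (W(S) = (S + S)*(S + (-5)**2) = (2*S)*(S + 25) = (2*S)*(25 + S) = 2*S*(25 + S))
M(5, 9)*(-90 + W(-5)) = (3 - 5*9)*(-90 + 2*(-5)*(25 - 5)) = (3 - 45)*(-90 + 2*(-5)*20) = -42*(-90 - 200) = -42*(-290) = 12180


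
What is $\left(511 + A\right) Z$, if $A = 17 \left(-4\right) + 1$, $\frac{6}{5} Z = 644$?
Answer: $238280$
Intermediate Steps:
$Z = \frac{1610}{3}$ ($Z = \frac{5}{6} \cdot 644 = \frac{1610}{3} \approx 536.67$)
$A = -67$ ($A = -68 + 1 = -67$)
$\left(511 + A\right) Z = \left(511 - 67\right) \frac{1610}{3} = 444 \cdot \frac{1610}{3} = 238280$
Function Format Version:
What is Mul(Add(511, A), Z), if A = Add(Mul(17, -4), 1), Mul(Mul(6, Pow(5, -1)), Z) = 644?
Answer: 238280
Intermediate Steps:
Z = Rational(1610, 3) (Z = Mul(Rational(5, 6), 644) = Rational(1610, 3) ≈ 536.67)
A = -67 (A = Add(-68, 1) = -67)
Mul(Add(511, A), Z) = Mul(Add(511, -67), Rational(1610, 3)) = Mul(444, Rational(1610, 3)) = 238280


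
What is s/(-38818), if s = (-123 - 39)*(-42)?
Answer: -3402/19409 ≈ -0.17528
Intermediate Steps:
s = 6804 (s = -162*(-42) = 6804)
s/(-38818) = 6804/(-38818) = 6804*(-1/38818) = -3402/19409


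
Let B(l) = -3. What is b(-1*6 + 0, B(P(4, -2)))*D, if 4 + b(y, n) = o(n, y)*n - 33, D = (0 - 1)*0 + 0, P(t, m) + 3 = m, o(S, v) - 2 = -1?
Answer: 0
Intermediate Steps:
o(S, v) = 1 (o(S, v) = 2 - 1 = 1)
P(t, m) = -3 + m
D = 0 (D = -1*0 + 0 = 0 + 0 = 0)
b(y, n) = -37 + n (b(y, n) = -4 + (1*n - 33) = -4 + (n - 33) = -4 + (-33 + n) = -37 + n)
b(-1*6 + 0, B(P(4, -2)))*D = (-37 - 3)*0 = -40*0 = 0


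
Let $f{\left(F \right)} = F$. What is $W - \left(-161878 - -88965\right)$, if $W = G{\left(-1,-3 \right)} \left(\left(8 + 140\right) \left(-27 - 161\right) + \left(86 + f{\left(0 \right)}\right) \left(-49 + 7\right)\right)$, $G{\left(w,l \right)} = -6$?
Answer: $261529$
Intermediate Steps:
$W = 188616$ ($W = - 6 \left(\left(8 + 140\right) \left(-27 - 161\right) + \left(86 + 0\right) \left(-49 + 7\right)\right) = - 6 \left(148 \left(-188\right) + 86 \left(-42\right)\right) = - 6 \left(-27824 - 3612\right) = \left(-6\right) \left(-31436\right) = 188616$)
$W - \left(-161878 - -88965\right) = 188616 - \left(-161878 - -88965\right) = 188616 - \left(-161878 + 88965\right) = 188616 - -72913 = 188616 + 72913 = 261529$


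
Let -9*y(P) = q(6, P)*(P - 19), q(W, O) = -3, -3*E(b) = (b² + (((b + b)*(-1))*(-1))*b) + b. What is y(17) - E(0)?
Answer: -⅔ ≈ -0.66667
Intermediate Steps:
E(b) = -b² - b/3 (E(b) = -((b² + (((b + b)*(-1))*(-1))*b) + b)/3 = -((b² + (((2*b)*(-1))*(-1))*b) + b)/3 = -((b² + (-2*b*(-1))*b) + b)/3 = -((b² + (2*b)*b) + b)/3 = -((b² + 2*b²) + b)/3 = -(3*b² + b)/3 = -(b + 3*b²)/3 = -b² - b/3)
y(P) = -19/3 + P/3 (y(P) = -(-1)*(P - 19)/3 = -(-1)*(-19 + P)/3 = -(57 - 3*P)/9 = -19/3 + P/3)
y(17) - E(0) = (-19/3 + (⅓)*17) - (-1)*0*(⅓ + 0) = (-19/3 + 17/3) - (-1)*0/3 = -⅔ - 1*0 = -⅔ + 0 = -⅔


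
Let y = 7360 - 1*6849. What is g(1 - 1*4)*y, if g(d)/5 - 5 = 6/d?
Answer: 7665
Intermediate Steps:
y = 511 (y = 7360 - 6849 = 511)
g(d) = 25 + 30/d (g(d) = 25 + 5*(6/d) = 25 + 30/d)
g(1 - 1*4)*y = (25 + 30/(1 - 1*4))*511 = (25 + 30/(1 - 4))*511 = (25 + 30/(-3))*511 = (25 + 30*(-⅓))*511 = (25 - 10)*511 = 15*511 = 7665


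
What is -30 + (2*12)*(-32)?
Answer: -798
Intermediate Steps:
-30 + (2*12)*(-32) = -30 + 24*(-32) = -30 - 768 = -798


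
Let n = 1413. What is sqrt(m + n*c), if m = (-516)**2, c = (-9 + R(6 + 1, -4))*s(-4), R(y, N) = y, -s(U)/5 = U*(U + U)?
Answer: 12*sqrt(4989) ≈ 847.59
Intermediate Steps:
s(U) = -10*U**2 (s(U) = -5*U*(U + U) = -5*U*2*U = -10*U**2)
c = 320 (c = (-9 + (6 + 1))*(-10*(-4)**2) = (-9 + 7)*(-10*16) = -2*(-160) = 320)
m = 266256
sqrt(m + n*c) = sqrt(266256 + 1413*320) = sqrt(266256 + 452160) = sqrt(718416) = 12*sqrt(4989)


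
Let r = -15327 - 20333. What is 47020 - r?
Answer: 82680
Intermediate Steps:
r = -35660
47020 - r = 47020 - 1*(-35660) = 47020 + 35660 = 82680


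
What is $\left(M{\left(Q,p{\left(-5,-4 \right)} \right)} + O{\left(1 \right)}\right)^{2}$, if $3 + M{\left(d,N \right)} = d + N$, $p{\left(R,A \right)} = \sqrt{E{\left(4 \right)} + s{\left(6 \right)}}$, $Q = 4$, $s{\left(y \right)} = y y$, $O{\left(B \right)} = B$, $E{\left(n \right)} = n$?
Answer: $44 + 8 \sqrt{10} \approx 69.298$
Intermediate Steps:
$s{\left(y \right)} = y^{2}$
$p{\left(R,A \right)} = 2 \sqrt{10}$ ($p{\left(R,A \right)} = \sqrt{4 + 6^{2}} = \sqrt{4 + 36} = \sqrt{40} = 2 \sqrt{10}$)
$M{\left(d,N \right)} = -3 + N + d$ ($M{\left(d,N \right)} = -3 + \left(d + N\right) = -3 + \left(N + d\right) = -3 + N + d$)
$\left(M{\left(Q,p{\left(-5,-4 \right)} \right)} + O{\left(1 \right)}\right)^{2} = \left(\left(-3 + 2 \sqrt{10} + 4\right) + 1\right)^{2} = \left(\left(1 + 2 \sqrt{10}\right) + 1\right)^{2} = \left(2 + 2 \sqrt{10}\right)^{2}$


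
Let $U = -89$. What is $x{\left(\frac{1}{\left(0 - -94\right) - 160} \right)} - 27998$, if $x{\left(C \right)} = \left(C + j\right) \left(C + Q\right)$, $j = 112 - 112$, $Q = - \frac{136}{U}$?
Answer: $- \frac{10854385519}{387684} \approx -27998.0$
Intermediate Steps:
$Q = \frac{136}{89}$ ($Q = - \frac{136}{-89} = \left(-136\right) \left(- \frac{1}{89}\right) = \frac{136}{89} \approx 1.5281$)
$j = 0$
$x{\left(C \right)} = C \left(\frac{136}{89} + C\right)$ ($x{\left(C \right)} = \left(C + 0\right) \left(C + \frac{136}{89}\right) = C \left(\frac{136}{89} + C\right)$)
$x{\left(\frac{1}{\left(0 - -94\right) - 160} \right)} - 27998 = \frac{136 + \frac{89}{\left(0 - -94\right) - 160}}{89 \left(\left(0 - -94\right) - 160\right)} - 27998 = \frac{136 + \frac{89}{\left(0 + 94\right) - 160}}{89 \left(\left(0 + 94\right) - 160\right)} - 27998 = \frac{136 + \frac{89}{94 - 160}}{89 \left(94 - 160\right)} - 27998 = \frac{136 + \frac{89}{-66}}{89 \left(-66\right)} - 27998 = \frac{1}{89} \left(- \frac{1}{66}\right) \left(136 + 89 \left(- \frac{1}{66}\right)\right) - 27998 = \frac{1}{89} \left(- \frac{1}{66}\right) \left(136 - \frac{89}{66}\right) - 27998 = \frac{1}{89} \left(- \frac{1}{66}\right) \frac{8887}{66} - 27998 = - \frac{8887}{387684} - 27998 = - \frac{10854385519}{387684}$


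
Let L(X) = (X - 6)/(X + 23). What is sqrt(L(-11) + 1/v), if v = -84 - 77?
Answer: I*sqrt(1327767)/966 ≈ 1.1928*I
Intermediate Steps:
v = -161
L(X) = (-6 + X)/(23 + X)
sqrt(L(-11) + 1/v) = sqrt((-6 - 11)/(23 - 11) + 1/(-161)) = sqrt(-17/12 - 1/161) = sqrt(-2749/1932) = I*sqrt(1327767)/966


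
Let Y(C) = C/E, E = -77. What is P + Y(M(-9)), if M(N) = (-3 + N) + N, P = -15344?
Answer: -168781/11 ≈ -15344.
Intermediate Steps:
M(N) = -3 + 2*N
Y(C) = -C/77 (Y(C) = C/(-77) = C*(-1/77) = -C/77)
P + Y(M(-9)) = -15344 - (-3 + 2*(-9))/77 = -15344 - (-3 - 18)/77 = -15344 - 1/77*(-21) = -15344 + 3/11 = -168781/11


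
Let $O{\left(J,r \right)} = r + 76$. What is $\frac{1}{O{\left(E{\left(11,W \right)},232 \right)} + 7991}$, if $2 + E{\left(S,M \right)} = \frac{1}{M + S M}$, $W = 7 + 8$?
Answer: $\frac{1}{8299} \approx 0.0001205$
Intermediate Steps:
$W = 15$
$E{\left(S,M \right)} = -2 + \frac{1}{M + M S}$ ($E{\left(S,M \right)} = -2 + \frac{1}{M + S M} = -2 + \frac{1}{M + M S}$)
$O{\left(J,r \right)} = 76 + r$
$\frac{1}{O{\left(E{\left(11,W \right)},232 \right)} + 7991} = \frac{1}{\left(76 + 232\right) + 7991} = \frac{1}{308 + 7991} = \frac{1}{8299}$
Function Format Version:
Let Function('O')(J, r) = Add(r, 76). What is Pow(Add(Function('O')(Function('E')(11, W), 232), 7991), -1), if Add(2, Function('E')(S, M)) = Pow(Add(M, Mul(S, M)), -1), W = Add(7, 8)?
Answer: Rational(1, 8299) ≈ 0.00012050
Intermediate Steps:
W = 15
Function('E')(S, M) = Add(-2, Pow(Add(M, Mul(M, S)), -1)) (Function('E')(S, M) = Add(-2, Pow(Add(M, Mul(S, M)), -1)) = Add(-2, Pow(Add(M, Mul(M, S)), -1)))
Function('O')(J, r) = Add(76, r)
Pow(Add(Function('O')(Function('E')(11, W), 232), 7991), -1) = Pow(Add(Add(76, 232), 7991), -1) = Pow(Add(308, 7991), -1) = Pow(8299, -1) = Rational(1, 8299)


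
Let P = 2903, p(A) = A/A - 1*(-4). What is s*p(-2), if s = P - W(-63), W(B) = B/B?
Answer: 14510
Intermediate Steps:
W(B) = 1
p(A) = 5 (p(A) = 1 + 4 = 5)
s = 2902 (s = 2903 - 1*1 = 2903 - 1 = 2902)
s*p(-2) = 2902*5 = 14510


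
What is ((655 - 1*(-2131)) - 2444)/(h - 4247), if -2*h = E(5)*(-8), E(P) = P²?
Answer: -342/4147 ≈ -0.082469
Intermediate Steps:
h = 100 (h = -5²*(-8)/2 = -25*(-8)/2 = -½*(-200) = 100)
((655 - 1*(-2131)) - 2444)/(h - 4247) = ((655 - 1*(-2131)) - 2444)/(100 - 4247) = ((655 + 2131) - 2444)/(-4147) = (2786 - 2444)*(-1/4147) = 342*(-1/4147) = -342/4147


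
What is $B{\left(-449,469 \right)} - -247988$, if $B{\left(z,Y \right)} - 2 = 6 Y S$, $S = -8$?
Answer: $225478$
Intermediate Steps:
$B{\left(z,Y \right)} = 2 - 48 Y$ ($B{\left(z,Y \right)} = 2 + 6 Y \left(-8\right) = 2 - 48 Y$)
$B{\left(-449,469 \right)} - -247988 = \left(2 - 22512\right) - -247988 = \left(2 - 22512\right) + 247988 = -22510 + 247988 = 225478$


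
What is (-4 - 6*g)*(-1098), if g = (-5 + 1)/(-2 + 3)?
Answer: -21960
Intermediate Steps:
g = -4 (g = -4/1 = -4*1 = -4)
(-4 - 6*g)*(-1098) = (-4 - 6*(-4))*(-1098) = (-4 + 24)*(-1098) = 20*(-1098) = -21960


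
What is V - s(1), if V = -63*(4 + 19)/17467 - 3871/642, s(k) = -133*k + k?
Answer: 1411678433/11213814 ≈ 125.89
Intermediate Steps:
s(k) = -132*k
V = -68545015/11213814 (V = -63*23*(1/17467) - 3871*1/642 = -1449*1/17467 - 3871/642 = -1449/17467 - 3871/642 = -68545015/11213814 ≈ -6.1125)
V - s(1) = -68545015/11213814 - (-132) = -68545015/11213814 - 1*(-132) = -68545015/11213814 + 132 = 1411678433/11213814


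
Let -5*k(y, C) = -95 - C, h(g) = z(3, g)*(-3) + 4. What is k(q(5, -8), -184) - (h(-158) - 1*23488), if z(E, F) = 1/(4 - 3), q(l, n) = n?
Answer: 117346/5 ≈ 23469.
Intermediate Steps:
z(E, F) = 1 (z(E, F) = 1/1 = 1)
h(g) = 1 (h(g) = 1*(-3) + 4 = -3 + 4 = 1)
k(y, C) = 19 + C/5 (k(y, C) = -(-95 - C)/5 = 19 + C/5)
k(q(5, -8), -184) - (h(-158) - 1*23488) = (19 + (⅕)*(-184)) - (1 - 1*23488) = (19 - 184/5) - (1 - 23488) = -89/5 - 1*(-23487) = -89/5 + 23487 = 117346/5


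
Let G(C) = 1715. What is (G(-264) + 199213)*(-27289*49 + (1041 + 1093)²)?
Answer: 646344185760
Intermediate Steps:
(G(-264) + 199213)*(-27289*49 + (1041 + 1093)²) = (1715 + 199213)*(-27289*49 + (1041 + 1093)²) = 200928*(-1337161 + 2134²) = 200928*(-1337161 + 4553956) = 200928*3216795 = 646344185760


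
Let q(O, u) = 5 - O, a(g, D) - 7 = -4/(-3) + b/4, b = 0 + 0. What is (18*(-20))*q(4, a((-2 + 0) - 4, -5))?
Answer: -360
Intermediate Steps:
b = 0
a(g, D) = 25/3 (a(g, D) = 7 + (-4/(-3) + 0/4) = 7 + (-4*(-⅓) + 0*(¼)) = 7 + (4/3 + 0) = 7 + 4/3 = 25/3)
(18*(-20))*q(4, a((-2 + 0) - 4, -5)) = (18*(-20))*(5 - 1*4) = -360*(5 - 4) = -360*1 = -360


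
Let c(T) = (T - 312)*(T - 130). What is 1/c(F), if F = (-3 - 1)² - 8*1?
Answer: 1/37088 ≈ 2.6963e-5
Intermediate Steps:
F = 8 (F = (-4)² - 8 = 16 - 8 = 8)
c(T) = (-312 + T)*(-130 + T)
1/c(F) = 1/(40560 + 8² - 442*8) = 1/(40560 + 64 - 3536) = 1/37088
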